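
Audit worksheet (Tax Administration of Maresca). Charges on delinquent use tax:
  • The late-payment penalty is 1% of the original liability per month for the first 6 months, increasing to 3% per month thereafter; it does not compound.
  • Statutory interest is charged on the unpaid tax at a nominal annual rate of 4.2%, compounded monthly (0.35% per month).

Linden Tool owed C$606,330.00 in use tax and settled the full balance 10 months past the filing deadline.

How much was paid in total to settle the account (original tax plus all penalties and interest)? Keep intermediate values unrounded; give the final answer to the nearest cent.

C$737,028.33

Penalty, months 1–6: 6 × 1% × C$606,330.00 = C$36,379.80
Penalty, months 7–10: 4 × 3% × C$606,330.00 = C$72,759.60
Interest: C$606,330.00 × ((1 + 0.0035)^10 − 1) = C$606,330.00 × 0.0355564… = C$21,558.9282…
Total = C$606,330.00 + C$109,139.4000 + C$21,558.9282… = C$737,028.33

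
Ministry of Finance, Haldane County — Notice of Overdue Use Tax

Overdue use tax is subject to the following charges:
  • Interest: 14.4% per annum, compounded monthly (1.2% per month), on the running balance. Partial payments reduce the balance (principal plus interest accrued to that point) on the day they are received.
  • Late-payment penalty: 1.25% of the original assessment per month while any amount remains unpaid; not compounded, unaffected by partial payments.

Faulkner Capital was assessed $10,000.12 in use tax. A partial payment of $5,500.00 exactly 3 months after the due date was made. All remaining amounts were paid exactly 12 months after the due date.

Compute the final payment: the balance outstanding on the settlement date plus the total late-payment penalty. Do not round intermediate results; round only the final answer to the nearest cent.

$6,915.78

Balance at month 3: $10,000.1200 × (1 + 0.012)^3 = $10,364.4617…
After $5,500.00 payment: $10,364.4617… − $5,500.00 = $4,864.4617…
Balance at month 12: $4,864.4617… × (1 + 0.012)^9 = $5,415.7598…
Penalty: 12 × 1.25% × $10,000.12 = $1,500.02…
Final settlement = outstanding balance + penalty = $5,415.7598… + $1,500.02… = $6,915.78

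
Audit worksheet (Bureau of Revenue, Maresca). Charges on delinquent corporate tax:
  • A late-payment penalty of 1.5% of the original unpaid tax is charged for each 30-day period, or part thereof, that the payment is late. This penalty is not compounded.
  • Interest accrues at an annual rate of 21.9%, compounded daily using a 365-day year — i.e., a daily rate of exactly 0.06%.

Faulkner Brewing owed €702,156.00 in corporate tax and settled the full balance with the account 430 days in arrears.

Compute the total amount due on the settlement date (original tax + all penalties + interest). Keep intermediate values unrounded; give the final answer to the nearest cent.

Penalty periods: ⌈430/30⌉ = 15; penalty = 15 × 1.5% × €702,156.00 = €157,985.10
Interest: €702,156.00 × ((1 + 0.0006)^430 − 1) = €702,156.00 × 0.29423868… = €206,601.4551…
Total = €702,156.00 + €157,985.1000 + €206,601.4551… = €1,066,742.56

€1,066,742.56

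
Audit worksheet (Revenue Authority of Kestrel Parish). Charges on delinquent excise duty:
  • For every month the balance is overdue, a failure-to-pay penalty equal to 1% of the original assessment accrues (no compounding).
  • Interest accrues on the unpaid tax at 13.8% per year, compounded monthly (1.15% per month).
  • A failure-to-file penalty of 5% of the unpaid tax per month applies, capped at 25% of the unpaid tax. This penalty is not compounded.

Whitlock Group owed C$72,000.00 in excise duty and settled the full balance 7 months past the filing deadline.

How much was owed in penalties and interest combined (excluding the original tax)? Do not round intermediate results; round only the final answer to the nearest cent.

C$29,039.84

Failure-to-file: 7 × 5% × C$72,000.00 = C$25,200.00, capped at 25% × C$72,000.00 = C$18,000.00
Failure-to-pay penalty: 7 × 1% × C$72,000.00 = C$5,040.00
Interest: C$72,000.00 × ((1 + 0.0115)^7 − 1) = C$72,000.00 × 0.0833311… = C$5,999.8390…
Penalties + interest = C$23,040.0000 + C$5,999.8390… = C$29,039.84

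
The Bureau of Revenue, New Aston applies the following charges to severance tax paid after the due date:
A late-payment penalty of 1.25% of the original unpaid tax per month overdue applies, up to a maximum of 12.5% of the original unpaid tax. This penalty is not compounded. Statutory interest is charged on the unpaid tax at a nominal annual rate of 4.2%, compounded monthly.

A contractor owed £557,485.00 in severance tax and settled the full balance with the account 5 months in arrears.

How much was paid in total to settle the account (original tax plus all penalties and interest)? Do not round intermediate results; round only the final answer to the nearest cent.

£602,152.33

Penalty: 5 × 1.25% × £557,485.00 = £34,842.81… (below the 12.5% cap of £69,685.63…)
Interest (4.2%/yr ÷ 12 = 0.35%/month): £557,485.00 × ((1 + 0.0035)^5 − 1) = £9,824.5189…
Total = £557,485.00 + £34,842.8125 + £9,824.5189… = £602,152.33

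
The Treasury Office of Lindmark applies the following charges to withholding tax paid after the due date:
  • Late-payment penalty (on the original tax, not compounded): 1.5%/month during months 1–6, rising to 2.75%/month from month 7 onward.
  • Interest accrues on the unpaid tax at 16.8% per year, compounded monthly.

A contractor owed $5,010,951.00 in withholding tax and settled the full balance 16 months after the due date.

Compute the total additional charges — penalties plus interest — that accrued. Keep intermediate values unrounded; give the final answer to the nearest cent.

Penalty, months 1–6: 6 × 1.5% × $5,010,951.00 = $450,985.59
Penalty, months 7–16: 10 × 2.75% × $5,010,951.00 = $1,378,011.53…
Interest (16.8%/yr ÷ 12 = 1.4%/month): $5,010,951.00 × ((1 + 0.014)^16 − 1) = $1,248,373.0506…
Penalties + interest = $1,828,997.1150 + $1,248,373.0506… = $3,077,370.17

$3,077,370.17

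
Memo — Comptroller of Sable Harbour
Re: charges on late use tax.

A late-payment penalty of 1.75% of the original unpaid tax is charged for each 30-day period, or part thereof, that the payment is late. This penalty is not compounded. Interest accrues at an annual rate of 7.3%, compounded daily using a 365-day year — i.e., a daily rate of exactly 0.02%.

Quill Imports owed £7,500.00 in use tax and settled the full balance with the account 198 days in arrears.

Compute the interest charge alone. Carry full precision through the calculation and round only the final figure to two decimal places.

Interest: £7,500.00 × ((1 + 0.0002)^198 − 1) = £7,500.00 × 0.04039041… = £302.9281…

£302.93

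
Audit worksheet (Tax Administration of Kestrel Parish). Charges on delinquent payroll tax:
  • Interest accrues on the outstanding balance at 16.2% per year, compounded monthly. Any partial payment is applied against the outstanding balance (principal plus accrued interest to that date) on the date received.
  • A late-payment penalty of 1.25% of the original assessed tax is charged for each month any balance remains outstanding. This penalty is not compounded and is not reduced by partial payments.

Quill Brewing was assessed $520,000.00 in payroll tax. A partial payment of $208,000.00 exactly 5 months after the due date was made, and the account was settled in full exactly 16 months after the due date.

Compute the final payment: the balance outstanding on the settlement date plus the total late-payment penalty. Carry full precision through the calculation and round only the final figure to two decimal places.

Monthly rate = 16.2% ÷ 12 = 1.35%
Balance at month 5: $520,000.0000 × (1 + 0.0135)^5 = $556,060.5805…
After $208,000.00 payment: $556,060.5805… − $208,000.00 = $348,060.5805…
Balance at month 16: $348,060.5805… × (1 + 0.0135)^11 = $403,381.6365…
Penalty: 16 × 1.25% × $520,000.00 = $104,000.00
Final settlement = outstanding balance + penalty = $403,381.6365… + $104,000.00 = $507,381.64

$507,381.64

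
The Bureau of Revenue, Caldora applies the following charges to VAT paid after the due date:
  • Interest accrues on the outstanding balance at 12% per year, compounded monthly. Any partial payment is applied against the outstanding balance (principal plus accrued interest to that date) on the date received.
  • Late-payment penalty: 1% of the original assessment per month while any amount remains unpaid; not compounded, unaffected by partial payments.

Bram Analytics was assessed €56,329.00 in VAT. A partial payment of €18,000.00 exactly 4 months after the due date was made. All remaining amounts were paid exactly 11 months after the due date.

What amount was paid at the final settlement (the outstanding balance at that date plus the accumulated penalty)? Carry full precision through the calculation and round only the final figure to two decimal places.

€49,742.24

Monthly rate = 12% ÷ 12 = 1%
Balance at month 4: €56,329.0000 × (1 + 0.01)^4 = €58,616.1833…
After €18,000.00 payment: €58,616.1833… − €18,000.00 = €40,616.1833…
Balance at month 11: €40,616.1833… × (1 + 0.01)^7 = €43,546.0460…
Penalty: 11 × 1% × €56,329.00 = €6,196.19
Final settlement = outstanding balance + penalty = €43,546.0460… + €6,196.19 = €49,742.24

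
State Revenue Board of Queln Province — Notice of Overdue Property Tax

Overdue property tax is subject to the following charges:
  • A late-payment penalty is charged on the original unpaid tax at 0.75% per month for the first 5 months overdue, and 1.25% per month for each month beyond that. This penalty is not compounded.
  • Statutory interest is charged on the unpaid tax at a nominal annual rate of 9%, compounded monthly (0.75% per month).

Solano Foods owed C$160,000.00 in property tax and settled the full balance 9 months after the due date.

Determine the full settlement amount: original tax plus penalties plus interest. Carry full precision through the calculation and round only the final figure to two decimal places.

Penalty, months 1–5: 5 × 0.75% × C$160,000.00 = C$6,000.00
Penalty, months 6–9: 4 × 1.25% × C$160,000.00 = C$8,000.00
Interest: C$160,000.00 × ((1 + 0.0075)^9 − 1) = C$160,000.00 × 0.0695608… = C$11,129.7343…
Total = C$160,000.00 + C$14,000.0000 + C$11,129.7343… = C$185,129.73

C$185,129.73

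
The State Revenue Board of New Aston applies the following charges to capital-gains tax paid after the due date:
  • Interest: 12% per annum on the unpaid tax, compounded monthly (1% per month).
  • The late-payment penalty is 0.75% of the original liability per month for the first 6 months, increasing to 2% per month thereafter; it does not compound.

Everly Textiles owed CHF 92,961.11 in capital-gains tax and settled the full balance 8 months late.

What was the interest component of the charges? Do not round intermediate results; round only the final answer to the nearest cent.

CHF 7,702.45

Interest: CHF 92,961.11 × ((1 + 0.01)^8 − 1) = CHF 92,961.11 × 0.0828567… = CHF 7,702.4513…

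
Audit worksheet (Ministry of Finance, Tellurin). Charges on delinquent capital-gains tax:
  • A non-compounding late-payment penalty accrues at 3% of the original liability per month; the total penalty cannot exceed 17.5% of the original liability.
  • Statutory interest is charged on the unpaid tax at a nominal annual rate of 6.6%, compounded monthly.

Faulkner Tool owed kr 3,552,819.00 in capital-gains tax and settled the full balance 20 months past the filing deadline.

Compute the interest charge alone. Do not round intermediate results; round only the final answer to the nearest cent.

kr 411,919.80

Interest (6.6%/yr ÷ 12 = 0.55%/month): kr 3,552,819.00 × ((1 + 0.0055)^20 − 1) = kr 411,919.8039…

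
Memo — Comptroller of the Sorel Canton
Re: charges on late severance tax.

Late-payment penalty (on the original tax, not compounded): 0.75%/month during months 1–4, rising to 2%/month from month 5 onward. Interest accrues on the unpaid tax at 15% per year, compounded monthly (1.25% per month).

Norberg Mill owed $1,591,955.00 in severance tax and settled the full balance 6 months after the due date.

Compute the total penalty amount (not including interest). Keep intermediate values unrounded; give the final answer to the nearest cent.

$111,436.85

Penalty, months 1–4: 4 × 0.75% × $1,591,955.00 = $47,758.65
Penalty, months 5–6: 2 × 2% × $1,591,955.00 = $63,678.20
Total penalty = $47,758.65 + $63,678.20 = $111,436.85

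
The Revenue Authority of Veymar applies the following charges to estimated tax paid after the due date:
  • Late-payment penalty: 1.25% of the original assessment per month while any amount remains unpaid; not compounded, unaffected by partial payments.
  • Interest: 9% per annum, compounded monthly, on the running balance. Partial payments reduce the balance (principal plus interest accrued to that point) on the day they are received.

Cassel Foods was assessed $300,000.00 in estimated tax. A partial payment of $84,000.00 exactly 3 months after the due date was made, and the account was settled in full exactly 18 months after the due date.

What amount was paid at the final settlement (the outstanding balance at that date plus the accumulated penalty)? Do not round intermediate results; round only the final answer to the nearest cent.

Monthly rate = 9% ÷ 12 = 0.75%
Balance at month 3: $300,000.0000 × (1 + 0.0075)^3 = $306,800.7516…
After $84,000.00 payment: $306,800.7516… − $84,000.00 = $222,800.7516…
Balance at month 18: $222,800.7516… × (1 + 0.0075)^15 = $249,225.4987…
Penalty: 18 × 1.25% × $300,000.00 = $67,500.00
Final settlement = outstanding balance + penalty = $249,225.4987… + $67,500.00 = $316,725.50

$316,725.50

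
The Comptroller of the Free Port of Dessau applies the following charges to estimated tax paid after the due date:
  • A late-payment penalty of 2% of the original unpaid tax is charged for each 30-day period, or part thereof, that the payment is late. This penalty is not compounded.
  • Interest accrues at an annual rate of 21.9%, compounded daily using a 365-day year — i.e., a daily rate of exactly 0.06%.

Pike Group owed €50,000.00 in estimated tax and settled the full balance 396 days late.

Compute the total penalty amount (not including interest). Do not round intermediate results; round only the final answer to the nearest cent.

€14,000.00

Penalty periods: ⌈396/30⌉ = 14; penalty = 14 × 2% × €50,000.00 = €14,000.00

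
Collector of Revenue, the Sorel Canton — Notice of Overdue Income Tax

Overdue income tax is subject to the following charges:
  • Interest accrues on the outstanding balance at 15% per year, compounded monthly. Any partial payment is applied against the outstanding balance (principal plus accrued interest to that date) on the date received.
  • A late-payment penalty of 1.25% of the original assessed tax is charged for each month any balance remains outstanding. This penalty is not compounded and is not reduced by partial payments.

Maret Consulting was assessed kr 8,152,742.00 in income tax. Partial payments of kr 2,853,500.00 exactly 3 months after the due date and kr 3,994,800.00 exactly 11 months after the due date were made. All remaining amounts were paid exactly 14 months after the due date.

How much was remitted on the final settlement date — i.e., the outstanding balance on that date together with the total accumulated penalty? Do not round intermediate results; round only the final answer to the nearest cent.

kr 3,710,317.04

Monthly rate = 15% ÷ 12 = 1.25%
Balance at month 3: kr 8,152,742.0000 × (1 + 0.0125)^3 = kr 8,462,307.3461…
After kr 2,853,500.00 payment: kr 8,462,307.3461… − kr 2,853,500.00 = kr 5,608,807.3461…
Balance at month 11: kr 5,608,807.3461… × (1 + 0.0125)^8 = kr 6,194,849.7580…
After kr 3,994,800.00 payment: kr 6,194,849.7580… − kr 3,994,800.00 = kr 2,200,049.7580…
Balance at month 14: kr 2,200,049.7580… × (1 + 0.0125)^3 = kr 2,283,587.1942…
Penalty: 14 × 1.25% × kr 8,152,742.00 = kr 1,426,729.85
Final settlement = outstanding balance + penalty = kr 2,283,587.1942… + kr 1,426,729.85 = kr 3,710,317.04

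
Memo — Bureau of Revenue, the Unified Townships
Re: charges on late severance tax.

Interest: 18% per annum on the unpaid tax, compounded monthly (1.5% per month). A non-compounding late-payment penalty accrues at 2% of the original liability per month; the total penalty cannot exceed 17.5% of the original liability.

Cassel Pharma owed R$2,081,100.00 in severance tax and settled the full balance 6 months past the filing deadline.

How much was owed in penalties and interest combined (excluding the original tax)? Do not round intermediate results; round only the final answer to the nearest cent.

R$444,196.78

Penalty: 6 × 2% × R$2,081,100.00 = R$249,732.00 (below the 17.5% cap of R$364,192.50)
Interest: R$2,081,100.00 × ((1 + 0.015)^6 − 1) = R$2,081,100.00 × 0.0934433… = R$194,464.7766…
Penalties + interest = R$249,732.0000 + R$194,464.7766… = R$444,196.78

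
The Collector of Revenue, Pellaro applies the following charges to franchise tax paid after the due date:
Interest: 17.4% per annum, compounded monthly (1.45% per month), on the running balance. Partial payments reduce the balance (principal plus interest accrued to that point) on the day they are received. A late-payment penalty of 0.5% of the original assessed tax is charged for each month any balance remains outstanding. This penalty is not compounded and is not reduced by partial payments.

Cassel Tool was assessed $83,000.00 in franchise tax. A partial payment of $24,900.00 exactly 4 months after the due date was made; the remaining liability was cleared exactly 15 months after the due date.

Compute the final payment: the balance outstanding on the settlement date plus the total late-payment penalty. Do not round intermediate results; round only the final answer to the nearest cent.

$80,057.75

Balance at month 4: $83,000.0000 × (1 + 0.0145)^4 = $87,919.7203…
After $24,900.00 payment: $87,919.7203… − $24,900.00 = $63,019.7203…
Balance at month 15: $63,019.7203… × (1 + 0.0145)^11 = $73,832.7486…
Penalty: 15 × 0.5% × $83,000.00 = $6,225.00
Final settlement = outstanding balance + penalty = $73,832.7486… + $6,225.00 = $80,057.75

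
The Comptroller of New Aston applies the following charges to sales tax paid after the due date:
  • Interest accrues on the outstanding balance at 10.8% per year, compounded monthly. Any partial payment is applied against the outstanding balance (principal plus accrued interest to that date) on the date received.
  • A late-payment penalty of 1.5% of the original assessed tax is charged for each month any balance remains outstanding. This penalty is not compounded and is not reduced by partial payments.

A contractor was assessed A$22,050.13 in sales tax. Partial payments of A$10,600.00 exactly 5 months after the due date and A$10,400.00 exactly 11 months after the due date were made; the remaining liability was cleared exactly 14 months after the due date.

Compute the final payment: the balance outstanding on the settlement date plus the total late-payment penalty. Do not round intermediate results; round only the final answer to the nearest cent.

A$7,454.00

Monthly rate = 10.8% ÷ 12 = 0.9%
Balance at month 5: A$22,050.1300 × (1 + 0.009)^5 = A$23,060.4079…
After A$10,600.00 payment: A$23,060.4079… − A$10,600.00 = A$12,460.4079…
Balance at month 11: A$12,460.4079… × (1 + 0.009)^6 = A$13,148.5923…
After A$10,400.00 payment: A$13,148.5923… − A$10,400.00 = A$2,748.5923…
Balance at month 14: A$2,748.5923… × (1 + 0.009)^3 = A$2,823.4742…
Penalty: 14 × 1.5% × A$22,050.13 = A$4,630.53…
Final settlement = outstanding balance + penalty = A$2,823.4742… + A$4,630.53… = A$7,454.00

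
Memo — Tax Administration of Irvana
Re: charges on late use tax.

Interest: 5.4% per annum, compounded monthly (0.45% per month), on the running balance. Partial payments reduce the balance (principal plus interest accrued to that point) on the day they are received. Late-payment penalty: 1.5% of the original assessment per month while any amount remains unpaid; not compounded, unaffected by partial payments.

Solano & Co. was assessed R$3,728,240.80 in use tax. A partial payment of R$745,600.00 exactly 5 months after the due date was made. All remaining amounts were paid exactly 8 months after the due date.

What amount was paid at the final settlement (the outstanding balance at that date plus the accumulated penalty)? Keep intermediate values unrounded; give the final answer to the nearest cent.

R$3,556,268.45

Balance at month 5: R$3,728,240.8000 × (1 + 0.0045)^5 = R$3,812,884.5918…
After R$745,600.00 payment: R$3,812,884.5918… − R$745,600.00 = R$3,067,284.5918…
Balance at month 8: R$3,067,284.5918… × (1 + 0.0045)^3 = R$3,108,879.5508…
Penalty: 8 × 1.5% × R$3,728,240.80 = R$447,388.90…
Final settlement = outstanding balance + penalty = R$3,108,879.5508… + R$447,388.90… = R$3,556,268.45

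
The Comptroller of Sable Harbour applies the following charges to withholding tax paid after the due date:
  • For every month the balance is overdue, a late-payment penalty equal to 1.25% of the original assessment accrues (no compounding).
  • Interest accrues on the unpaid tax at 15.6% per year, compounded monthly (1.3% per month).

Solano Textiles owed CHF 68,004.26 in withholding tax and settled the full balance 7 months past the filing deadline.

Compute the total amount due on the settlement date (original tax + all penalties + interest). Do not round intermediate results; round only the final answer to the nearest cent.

CHF 80,389.67

Late-payment penalty: 7 × 1.25% × CHF 68,004.26 = CHF 5,950.37…
Interest: CHF 68,004.26 × ((1 + 0.013)^7 − 1) = CHF 68,004.26 × 0.0946269… = CHF 6,435.0325…
Total = CHF 68,004.26 + CHF 5,950.3728… + CHF 6,435.0325… = CHF 80,389.67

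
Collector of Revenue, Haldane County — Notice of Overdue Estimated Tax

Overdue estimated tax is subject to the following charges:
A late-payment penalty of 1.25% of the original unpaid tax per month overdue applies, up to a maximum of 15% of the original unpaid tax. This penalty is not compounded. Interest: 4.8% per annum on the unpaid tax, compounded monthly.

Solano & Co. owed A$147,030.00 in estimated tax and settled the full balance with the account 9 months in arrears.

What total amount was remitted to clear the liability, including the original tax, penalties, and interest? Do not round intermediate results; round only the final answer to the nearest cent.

A$168,949.44

Penalty: 9 × 1.25% × A$147,030.00 = A$16,540.88… (below the 15% cap of A$22,054.50)
Interest (4.8%/yr ÷ 12 = 0.4%/month): A$147,030.00 × ((1 + 0.004)^9 − 1) = A$5,378.5645…
Total = A$147,030.00 + A$16,540.8750 + A$5,378.5645… = A$168,949.44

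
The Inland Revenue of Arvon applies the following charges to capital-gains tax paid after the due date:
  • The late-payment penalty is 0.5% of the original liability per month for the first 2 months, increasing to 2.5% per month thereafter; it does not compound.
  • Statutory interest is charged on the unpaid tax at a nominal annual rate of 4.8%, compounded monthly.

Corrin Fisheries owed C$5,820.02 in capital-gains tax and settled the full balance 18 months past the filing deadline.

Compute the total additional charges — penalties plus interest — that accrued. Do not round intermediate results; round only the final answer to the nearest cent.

C$2,819.81

Penalty, months 1–2: 2 × 0.5% × C$5,820.02 = C$58.20…
Penalty, months 3–18: 16 × 2.5% × C$5,820.02 = C$2,328.01…
Interest (4.8%/yr ÷ 12 = 0.4%/month): C$5,820.02 × ((1 + 0.004)^18 − 1) = C$433.5974…
Penalties + interest = C$2,386.2082 + C$433.5974… = C$2,819.81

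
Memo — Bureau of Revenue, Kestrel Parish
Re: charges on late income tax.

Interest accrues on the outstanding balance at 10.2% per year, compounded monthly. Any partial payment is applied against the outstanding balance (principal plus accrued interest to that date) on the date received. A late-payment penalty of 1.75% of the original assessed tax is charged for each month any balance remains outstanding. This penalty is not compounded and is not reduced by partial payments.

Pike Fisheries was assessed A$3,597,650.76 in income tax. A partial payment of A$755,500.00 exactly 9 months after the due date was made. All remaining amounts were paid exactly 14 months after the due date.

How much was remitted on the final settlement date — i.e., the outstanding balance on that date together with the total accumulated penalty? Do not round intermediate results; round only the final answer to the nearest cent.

A$4,143,513.38

Monthly rate = 10.2% ÷ 12 = 0.85%
Balance at month 9: A$3,597,650.7600 × (1 + 0.0085)^9 = A$3,882,416.5095…
After A$755,500.00 payment: A$3,882,416.5095… − A$755,500.00 = A$3,126,916.5095…
Balance at month 14: A$3,126,916.5095… × (1 + 0.0085)^5 = A$3,262,088.9432…
Penalty: 14 × 1.75% × A$3,597,650.76 = A$881,424.44…
Final settlement = outstanding balance + penalty = A$3,262,088.9432… + A$881,424.44… = A$4,143,513.38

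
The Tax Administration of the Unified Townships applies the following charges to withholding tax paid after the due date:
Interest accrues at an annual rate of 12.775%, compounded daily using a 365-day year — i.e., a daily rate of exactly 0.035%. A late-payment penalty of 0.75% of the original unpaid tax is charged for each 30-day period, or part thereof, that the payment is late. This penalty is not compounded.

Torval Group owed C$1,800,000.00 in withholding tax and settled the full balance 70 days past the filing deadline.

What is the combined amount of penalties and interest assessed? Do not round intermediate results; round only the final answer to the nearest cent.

C$85,136.76

Penalty periods: ⌈70/30⌉ = 3; penalty = 3 × 0.75% × C$1,800,000.00 = C$40,500.00
Interest: C$1,800,000.00 × ((1 + 0.00035)^70 − 1) = C$1,800,000.00 × 0.02479820… = C$44,636.7569…
Penalties + interest = C$40,500.0000 + C$44,636.7569… = C$85,136.76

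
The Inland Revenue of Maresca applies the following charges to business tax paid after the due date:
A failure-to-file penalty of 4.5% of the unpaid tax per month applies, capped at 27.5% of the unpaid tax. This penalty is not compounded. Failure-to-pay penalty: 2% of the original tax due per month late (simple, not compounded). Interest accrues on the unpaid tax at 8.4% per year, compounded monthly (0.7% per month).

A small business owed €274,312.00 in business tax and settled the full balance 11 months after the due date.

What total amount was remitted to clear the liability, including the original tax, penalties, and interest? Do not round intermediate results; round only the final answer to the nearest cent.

€431,973.48

Failure-to-file: 11 × 4.5% × €274,312.00 = €135,784.44, capped at 27.5% × €274,312.00 = €75,435.80
Failure-to-pay penalty = 2% × €274,312.00 × 11 mo = €60,348.64
Interest: €274,312.00 × ((1 + 0.007)^11 − 1) = €274,312.00 × 0.0797524… = €21,877.0390…
Total = €274,312.00 + €135,784.4400 + €21,877.0390… = €431,973.48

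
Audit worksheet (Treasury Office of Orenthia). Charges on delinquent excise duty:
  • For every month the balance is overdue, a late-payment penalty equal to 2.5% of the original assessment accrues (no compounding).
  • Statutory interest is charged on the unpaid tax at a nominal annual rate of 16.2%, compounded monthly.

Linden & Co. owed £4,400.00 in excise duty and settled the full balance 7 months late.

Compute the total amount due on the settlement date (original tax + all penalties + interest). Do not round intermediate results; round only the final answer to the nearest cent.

£5,603.02

Late-payment penalty: 7 × 2.5% × £4,400.00 = £770.00
Interest (16.2%/yr ÷ 12 = 1.35%/month): £4,400.00 × ((1 + 0.0135)^7 − 1) = £433.0240…
Total = £4,400.00 + £770.0000 + £433.0240… = £5,603.02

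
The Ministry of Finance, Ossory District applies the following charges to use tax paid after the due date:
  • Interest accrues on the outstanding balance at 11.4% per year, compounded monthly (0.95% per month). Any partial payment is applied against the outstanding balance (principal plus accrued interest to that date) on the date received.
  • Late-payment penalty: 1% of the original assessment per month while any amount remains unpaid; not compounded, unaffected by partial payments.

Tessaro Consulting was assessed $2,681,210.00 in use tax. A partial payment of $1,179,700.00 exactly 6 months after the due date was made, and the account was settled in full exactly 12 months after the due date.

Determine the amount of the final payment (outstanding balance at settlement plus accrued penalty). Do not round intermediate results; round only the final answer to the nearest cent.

Balance at month 6: $2,681,210.0000 × (1 + 0.0095)^6 = $2,837,714.9629…
After $1,179,700.00 payment: $2,837,714.9629… − $1,179,700.00 = $1,658,014.9629…
Balance at month 12: $1,658,014.9629… × (1 + 0.0095)^6 = $1,754,794.9877…
Penalty: 12 × 1% × $2,681,210.00 = $321,745.20
Final settlement = outstanding balance + penalty = $1,754,794.9877… + $321,745.20 = $2,076,540.19

$2,076,540.19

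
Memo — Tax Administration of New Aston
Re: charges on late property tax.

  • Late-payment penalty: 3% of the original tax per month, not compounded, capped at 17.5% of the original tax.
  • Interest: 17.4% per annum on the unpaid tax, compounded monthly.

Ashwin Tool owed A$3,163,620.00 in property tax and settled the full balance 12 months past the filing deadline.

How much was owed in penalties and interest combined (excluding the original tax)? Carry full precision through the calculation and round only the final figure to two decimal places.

A$1,150,196.04

Penalty (uncapped): 12 × 3% × A$3,163,620.00 = A$1,138,903.20; cap = 17.5% × A$3,163,620.00 = A$553,633.50 → penalty = A$553,633.50
Interest (17.4%/yr ÷ 12 = 1.45%/month): A$3,163,620.00 × ((1 + 0.0145)^12 − 1) = A$596,562.5432…
Penalties + interest = A$553,633.5000 + A$596,562.5432… = A$1,150,196.04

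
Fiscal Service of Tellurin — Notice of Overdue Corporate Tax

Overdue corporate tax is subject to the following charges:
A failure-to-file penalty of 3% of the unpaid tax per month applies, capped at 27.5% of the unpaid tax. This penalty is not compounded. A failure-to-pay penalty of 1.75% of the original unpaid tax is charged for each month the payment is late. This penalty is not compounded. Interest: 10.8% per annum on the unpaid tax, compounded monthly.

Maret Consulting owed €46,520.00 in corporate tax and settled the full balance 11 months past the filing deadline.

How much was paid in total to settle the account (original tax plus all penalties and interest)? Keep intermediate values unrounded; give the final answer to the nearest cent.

Failure-to-file: 11 × 3% × €46,520.00 = €15,351.60, capped at 27.5% × €46,520.00 = €12,793.00
Failure-to-pay penalty = 1.75% × €46,520.00 × 11 mo = €8,955.10
Interest (10.8%/yr ÷ 12 = 0.9%/month): €46,520.00 × ((1 + 0.009)^11 − 1) = €4,818.4243…
Total = €46,520.00 + €21,748.1000 + €4,818.4243… = €73,086.52

€73,086.52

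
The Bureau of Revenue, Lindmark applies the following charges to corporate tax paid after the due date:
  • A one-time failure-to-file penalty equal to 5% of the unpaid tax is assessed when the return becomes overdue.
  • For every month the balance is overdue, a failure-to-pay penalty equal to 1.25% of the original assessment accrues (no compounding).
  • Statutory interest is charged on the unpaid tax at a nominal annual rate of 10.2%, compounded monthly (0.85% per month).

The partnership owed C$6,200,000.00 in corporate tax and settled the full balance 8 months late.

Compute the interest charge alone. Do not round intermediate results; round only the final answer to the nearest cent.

C$434,358.11

Interest: C$6,200,000.00 × ((1 + 0.0085)^8 − 1) = C$6,200,000.00 × 0.0700578… = C$434,358.1052…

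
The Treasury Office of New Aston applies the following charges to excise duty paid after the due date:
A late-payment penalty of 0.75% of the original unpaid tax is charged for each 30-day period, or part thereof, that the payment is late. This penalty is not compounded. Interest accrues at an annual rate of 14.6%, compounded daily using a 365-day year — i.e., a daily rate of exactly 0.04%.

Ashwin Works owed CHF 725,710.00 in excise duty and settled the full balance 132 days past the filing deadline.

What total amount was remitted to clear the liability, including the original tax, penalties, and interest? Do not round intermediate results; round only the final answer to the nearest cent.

CHF 792,263.16

Penalty periods: ⌈132/30⌉ = 5; penalty = 5 × 0.75% × CHF 725,710.00 = CHF 27,214.13…
Interest: CHF 725,710.00 × ((1 + 0.0004)^132 − 1) = CHF 725,710.00 × 0.05420765… = CHF 39,339.0342…
Total = CHF 725,710.00 + CHF 27,214.1250 + CHF 39,339.0342… = CHF 792,263.16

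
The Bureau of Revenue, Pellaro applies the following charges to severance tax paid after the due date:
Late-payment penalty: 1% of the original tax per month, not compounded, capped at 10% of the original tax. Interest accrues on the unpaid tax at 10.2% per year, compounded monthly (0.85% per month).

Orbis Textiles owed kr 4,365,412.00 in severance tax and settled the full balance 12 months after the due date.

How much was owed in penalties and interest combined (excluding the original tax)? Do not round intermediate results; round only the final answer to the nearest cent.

kr 903,230.93

Penalty (uncapped): 12 × 1% × kr 4,365,412.00 = kr 523,849.44; cap = 10% × kr 4,365,412.00 = kr 436,541.20 → penalty = kr 436,541.20
Interest: kr 4,365,412.00 × ((1 + 0.0085)^12 − 1) = kr 4,365,412.00 × 0.1069062… = kr 466,689.7259…
Penalties + interest = kr 436,541.2000 + kr 466,689.7259… = kr 903,230.93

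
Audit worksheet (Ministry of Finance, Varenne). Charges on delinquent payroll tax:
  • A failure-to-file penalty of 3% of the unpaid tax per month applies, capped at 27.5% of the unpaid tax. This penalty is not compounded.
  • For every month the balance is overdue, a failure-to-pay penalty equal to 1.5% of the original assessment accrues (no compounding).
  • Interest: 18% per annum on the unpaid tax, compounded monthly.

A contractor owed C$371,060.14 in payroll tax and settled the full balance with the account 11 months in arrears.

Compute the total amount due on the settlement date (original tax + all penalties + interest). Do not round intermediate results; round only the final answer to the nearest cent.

C$600,356.36

Failure-to-file: 11 × 3% × C$371,060.14 = C$122,449.85…, capped at 27.5% × C$371,060.14 = C$102,041.54…
Failure-to-pay penalty: 11 × 1.5% × C$371,060.14 = C$61,224.92…
Interest (18%/yr ÷ 12 = 1.5%/month): C$371,060.14 × ((1 + 0.015)^11 − 1) = C$66,029.7576…
Total = C$371,060.14 + C$163,266.4616 + C$66,029.7576… = C$600,356.36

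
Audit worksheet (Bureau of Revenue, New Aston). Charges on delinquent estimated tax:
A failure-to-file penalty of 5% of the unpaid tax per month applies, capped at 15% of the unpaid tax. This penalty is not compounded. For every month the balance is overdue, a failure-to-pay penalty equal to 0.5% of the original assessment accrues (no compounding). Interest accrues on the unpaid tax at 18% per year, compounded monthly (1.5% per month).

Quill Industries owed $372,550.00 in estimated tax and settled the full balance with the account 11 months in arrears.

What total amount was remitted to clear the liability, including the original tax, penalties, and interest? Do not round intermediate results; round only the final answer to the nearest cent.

$515,217.63

Failure-to-file: 11 × 5% × $372,550.00 = $204,902.50, capped at 15% × $372,550.00 = $55,882.50
Failure-to-pay penalty = 0.5% × $372,550.00 × 11 mo = $20,490.25
Interest: $372,550.00 × ((1 + 0.015)^11 − 1) = $372,550.00 × 0.1779489… = $66,294.8766…
Total = $372,550.00 + $76,372.7500 + $66,294.8766… = $515,217.63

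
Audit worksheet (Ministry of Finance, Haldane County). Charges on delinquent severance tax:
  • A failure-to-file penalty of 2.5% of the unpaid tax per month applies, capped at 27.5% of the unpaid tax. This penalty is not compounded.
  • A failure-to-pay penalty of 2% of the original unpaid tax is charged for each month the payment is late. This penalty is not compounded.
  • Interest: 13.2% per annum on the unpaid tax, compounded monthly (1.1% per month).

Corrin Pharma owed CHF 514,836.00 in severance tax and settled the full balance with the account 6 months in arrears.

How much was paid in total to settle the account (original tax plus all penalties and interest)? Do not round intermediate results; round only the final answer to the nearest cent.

CHF 688,769.14

Failure-to-file: 6 × 2.5% × CHF 514,836.00 = CHF 77,225.40 (under the 27.5% cap)
Failure-to-pay penalty = 2% × CHF 514,836.00 × 6 mo = CHF 61,780.32
Interest: CHF 514,836.00 × ((1 + 0.011)^6 − 1) = CHF 514,836.00 × 0.0678418… = CHF 34,927.4218…
Total = CHF 514,836.00 + CHF 139,005.7200 + CHF 34,927.4218… = CHF 688,769.14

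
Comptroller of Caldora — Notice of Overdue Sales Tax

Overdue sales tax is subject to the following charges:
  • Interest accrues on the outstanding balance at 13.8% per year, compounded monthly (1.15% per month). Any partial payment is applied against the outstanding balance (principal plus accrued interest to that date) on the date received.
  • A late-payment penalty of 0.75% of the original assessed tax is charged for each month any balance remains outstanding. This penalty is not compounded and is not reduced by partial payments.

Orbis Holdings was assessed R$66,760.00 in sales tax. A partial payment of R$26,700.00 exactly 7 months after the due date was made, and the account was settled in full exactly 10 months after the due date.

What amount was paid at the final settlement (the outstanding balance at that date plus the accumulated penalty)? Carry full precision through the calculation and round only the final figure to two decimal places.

R$52,222.35

Balance at month 7: R$66,760.0000 × (1 + 0.0115)^7 = R$72,323.1840…
After R$26,700.00 payment: R$72,323.1840… − R$26,700.00 = R$45,623.1840…
Balance at month 10: R$45,623.1840… × (1 + 0.0115)^3 = R$47,215.3543…
Penalty: 10 × 0.75% × R$66,760.00 = R$5,007.00
Final settlement = outstanding balance + penalty = R$47,215.3543… + R$5,007.00 = R$52,222.35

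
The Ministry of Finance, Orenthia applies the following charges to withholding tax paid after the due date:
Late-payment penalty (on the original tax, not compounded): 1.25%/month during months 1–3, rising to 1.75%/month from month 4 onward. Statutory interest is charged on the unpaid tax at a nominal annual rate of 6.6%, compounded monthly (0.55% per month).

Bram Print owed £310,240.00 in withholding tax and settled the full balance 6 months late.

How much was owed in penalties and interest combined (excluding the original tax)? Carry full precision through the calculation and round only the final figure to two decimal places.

£38,301.33

Penalty, months 1–3: 3 × 1.25% × £310,240.00 = £11,634.00
Penalty, months 4–6: 3 × 1.75% × £310,240.00 = £16,287.60
Interest: £310,240.00 × ((1 + 0.0055)^6 − 1) = £310,240.00 × 0.0334571… = £10,379.7280…
Penalties + interest = £27,921.6000 + £10,379.7280… = £38,301.33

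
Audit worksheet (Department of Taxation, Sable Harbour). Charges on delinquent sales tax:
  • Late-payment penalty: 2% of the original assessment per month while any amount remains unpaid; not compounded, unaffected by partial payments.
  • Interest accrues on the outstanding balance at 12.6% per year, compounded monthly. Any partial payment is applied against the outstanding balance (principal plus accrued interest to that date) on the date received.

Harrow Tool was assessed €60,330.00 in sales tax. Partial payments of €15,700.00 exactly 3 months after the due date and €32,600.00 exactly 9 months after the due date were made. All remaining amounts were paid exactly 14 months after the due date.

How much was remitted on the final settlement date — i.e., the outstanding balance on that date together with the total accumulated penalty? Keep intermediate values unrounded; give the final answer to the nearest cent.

€34,762.92

Monthly rate = 12.6% ÷ 12 = 1.05%
Balance at month 3: €60,330.0000 × (1 + 0.0105)^3 = €62,250.4190…
After €15,700.00 payment: €62,250.4190… − €15,700.00 = €46,550.4190…
Balance at month 9: €46,550.4190… × (1 + 0.0105)^6 = €49,561.1644…
After €32,600.00 payment: €49,561.1644… − €32,600.00 = €16,961.1644…
Balance at month 14: €16,961.1644… × (1 + 0.0105)^5 = €17,870.5226…
Penalty: 14 × 2% × €60,330.00 = €16,892.40
Final settlement = outstanding balance + penalty = €17,870.5226… + €16,892.40 = €34,762.92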